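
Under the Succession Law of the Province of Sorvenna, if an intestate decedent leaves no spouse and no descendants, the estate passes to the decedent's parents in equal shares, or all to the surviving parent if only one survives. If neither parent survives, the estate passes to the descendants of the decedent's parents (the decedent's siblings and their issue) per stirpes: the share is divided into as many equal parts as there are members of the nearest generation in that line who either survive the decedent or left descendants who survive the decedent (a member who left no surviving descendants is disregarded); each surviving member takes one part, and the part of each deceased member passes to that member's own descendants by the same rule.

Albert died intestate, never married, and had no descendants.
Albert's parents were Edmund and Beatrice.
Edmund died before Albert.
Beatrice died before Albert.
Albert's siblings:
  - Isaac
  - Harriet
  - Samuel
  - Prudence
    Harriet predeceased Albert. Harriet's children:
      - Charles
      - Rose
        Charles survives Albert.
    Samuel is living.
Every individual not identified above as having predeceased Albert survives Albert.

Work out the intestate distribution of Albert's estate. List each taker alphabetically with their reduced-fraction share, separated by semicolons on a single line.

Neither parent survives and there are no descendants, so the estate passes to Albert's siblings and their issue per stirpes.
The estate is divided into 4 equal shares of 1/4 among Isaac, Harriet, Samuel, Prudence.
Isaac is living and takes 1/4.
Harriet predeceased; the 1/4 allotted to Harriet's branch passes to Harriet's issue by representation.
The 1/4 is divided into 2 equal shares of 1/8 among Charles, Rose.
Charles is living and takes 1/8.
Rose is living and takes 1/8.
Samuel is living and takes 1/4.
Prudence is living and takes 1/4.

Charles 1/8; Isaac 1/4; Prudence 1/4; Rose 1/8; Samuel 1/4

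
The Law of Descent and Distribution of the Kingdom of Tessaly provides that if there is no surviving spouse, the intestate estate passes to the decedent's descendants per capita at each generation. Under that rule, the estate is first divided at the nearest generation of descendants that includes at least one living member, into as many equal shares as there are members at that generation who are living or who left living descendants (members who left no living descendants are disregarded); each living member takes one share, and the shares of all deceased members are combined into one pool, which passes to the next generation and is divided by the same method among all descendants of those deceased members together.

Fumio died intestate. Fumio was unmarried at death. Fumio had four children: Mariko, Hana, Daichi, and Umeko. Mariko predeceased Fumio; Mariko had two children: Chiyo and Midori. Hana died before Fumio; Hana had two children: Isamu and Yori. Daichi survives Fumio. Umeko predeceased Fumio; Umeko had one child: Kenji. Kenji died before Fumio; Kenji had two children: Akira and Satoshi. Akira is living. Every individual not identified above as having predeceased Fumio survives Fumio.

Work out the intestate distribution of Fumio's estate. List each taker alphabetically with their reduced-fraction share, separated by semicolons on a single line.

Akira 3/40; Chiyo 3/20; Daichi 1/4; Isamu 3/20; Midori 3/20; Satoshi 3/40; Yori 3/20

There is no surviving spouse, so the entire estate passes to Fumio's descendants per capita at each generation.
At generation 1 (Mariko, Hana, Daichi, Umeko) there are 4 shares of (1)/4 = 1/4 each.
Living: Daichi — each takes 1/4.
Deceased: Mariko, Hana, and Umeko. Their combined 3/4 is pooled and carried to generation 2.
At generation 2 (Chiyo, Midori, Isamu, Yori, Kenji) there are 5 shares of (3/4)/5 = 3/20 each.
Living: Chiyo, Midori, Isamu, and Yori — each takes 3/20.
Deceased: Kenji. That 3/20 share is carried to generation 3.
At generation 3 (Akira, Satoshi) there are 2 shares of (3/20)/2 = 3/40 each.
Living: Akira and Satoshi — each takes 3/40.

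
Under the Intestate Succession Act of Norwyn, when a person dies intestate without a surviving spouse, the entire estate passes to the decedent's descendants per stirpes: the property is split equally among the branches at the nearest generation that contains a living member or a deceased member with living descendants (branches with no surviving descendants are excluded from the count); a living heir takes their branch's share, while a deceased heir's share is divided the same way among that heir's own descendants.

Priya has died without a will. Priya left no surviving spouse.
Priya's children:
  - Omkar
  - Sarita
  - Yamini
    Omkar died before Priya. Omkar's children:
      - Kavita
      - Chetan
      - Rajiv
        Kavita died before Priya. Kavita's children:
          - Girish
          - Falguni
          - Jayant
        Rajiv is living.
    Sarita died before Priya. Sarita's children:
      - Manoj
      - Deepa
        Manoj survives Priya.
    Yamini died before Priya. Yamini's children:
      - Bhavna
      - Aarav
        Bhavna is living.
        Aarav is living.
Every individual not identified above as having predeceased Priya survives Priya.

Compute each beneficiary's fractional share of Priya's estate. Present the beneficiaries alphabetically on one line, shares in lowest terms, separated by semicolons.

Aarav 1/6; Bhavna 1/6; Chetan 1/9; Deepa 1/6; Falguni 1/27; Girish 1/27; Jayant 1/27; Manoj 1/6; Rajiv 1/9

There is no surviving spouse, so the entire estate passes to Priya's descendants per stirpes.
The estate is divided into 3 equal shares of 1/3 among Omkar, Sarita, Yamini.
Omkar predeceased; the 1/3 allotted to Omkar's branch passes to Omkar's issue by representation.
The 1/3 is divided into 3 equal shares of 1/9 among Kavita, Chetan, Rajiv.
Kavita predeceased; the 1/9 allotted to Kavita's branch passes to Kavita's issue by representation.
The 1/9 is divided into 3 equal shares of 1/27 among Girish, Falguni, Jayant.
Girish is living and takes 1/27.
Falguni is living and takes 1/27.
Jayant is living and takes 1/27.
Chetan is living and takes 1/9.
Rajiv is living and takes 1/9.
Sarita predeceased; the 1/3 allotted to Sarita's branch passes to Sarita's issue by representation.
The 1/3 is divided into 2 equal shares of 1/6 among Manoj, Deepa.
Manoj is living and takes 1/6.
Deepa is living and takes 1/6.
Yamini predeceased; the 1/3 allotted to Yamini's branch passes to Yamini's issue by representation.
The 1/3 is divided into 2 equal shares of 1/6 among Bhavna, Aarav.
Bhavna is living and takes 1/6.
Aarav is living and takes 1/6.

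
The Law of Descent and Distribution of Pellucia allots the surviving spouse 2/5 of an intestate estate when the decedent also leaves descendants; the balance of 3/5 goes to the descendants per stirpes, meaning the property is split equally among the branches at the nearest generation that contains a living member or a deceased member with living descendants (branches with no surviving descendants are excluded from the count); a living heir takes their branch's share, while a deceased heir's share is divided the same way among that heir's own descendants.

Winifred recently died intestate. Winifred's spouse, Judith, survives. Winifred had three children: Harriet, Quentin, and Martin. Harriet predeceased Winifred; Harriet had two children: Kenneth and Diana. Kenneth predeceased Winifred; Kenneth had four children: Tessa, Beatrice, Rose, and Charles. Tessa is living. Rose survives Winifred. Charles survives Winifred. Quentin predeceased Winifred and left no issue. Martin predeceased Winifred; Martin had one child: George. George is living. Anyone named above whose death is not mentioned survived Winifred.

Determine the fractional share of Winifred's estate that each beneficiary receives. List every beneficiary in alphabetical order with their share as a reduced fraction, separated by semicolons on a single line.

Judith, as surviving spouse, takes 2/5.
The remaining 3/5 passes to Winifred's descendants per stirpes.
Quentin left no surviving issue, so that branch lapses and is disregarded.
The 3/5 is divided into 2 equal shares of 3/10 among Harriet, Martin.
Harriet predeceased; the 3/10 allotted to Harriet's branch passes to Harriet's issue by representation.
The 3/10 is divided into 2 equal shares of 3/20 among Kenneth, Diana.
Kenneth predeceased; the 3/20 allotted to Kenneth's branch passes to Kenneth's issue by representation.
The 3/20 is divided into 4 equal shares of 3/80 among Tessa, Beatrice, Rose, Charles.
Tessa is living and takes 3/80.
Beatrice is living and takes 3/80.
Rose is living and takes 3/80.
Charles is living and takes 3/80.
Diana is living and takes 3/20.
Martin predeceased; the 3/10 allotted to Martin's branch passes to Martin's issue by representation.
George is the sole taker at this level and receives the full 3/10.

Beatrice 3/80; Charles 3/80; Diana 3/20; George 3/10; Judith 2/5; Rose 3/80; Tessa 3/80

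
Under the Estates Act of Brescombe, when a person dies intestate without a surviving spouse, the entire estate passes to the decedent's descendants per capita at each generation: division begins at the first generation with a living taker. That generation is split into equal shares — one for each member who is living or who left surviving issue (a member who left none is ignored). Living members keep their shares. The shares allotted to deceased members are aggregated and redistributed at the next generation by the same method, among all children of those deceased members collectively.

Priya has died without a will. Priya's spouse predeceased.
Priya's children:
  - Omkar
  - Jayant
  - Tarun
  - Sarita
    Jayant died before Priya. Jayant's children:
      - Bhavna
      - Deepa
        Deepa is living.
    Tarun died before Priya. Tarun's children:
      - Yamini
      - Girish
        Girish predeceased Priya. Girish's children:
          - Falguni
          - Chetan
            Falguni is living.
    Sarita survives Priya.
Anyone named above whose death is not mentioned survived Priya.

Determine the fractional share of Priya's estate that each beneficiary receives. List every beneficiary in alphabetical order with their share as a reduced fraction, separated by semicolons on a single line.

There is no surviving spouse, so the entire estate passes to Priya's descendants per capita at each generation.
At generation 1 (Omkar, Jayant, Tarun, Sarita) there are 4 shares of (1)/4 = 1/4 each.
Living: Omkar and Sarita — each takes 1/4.
Deceased: Jayant and Tarun. Their combined 1/2 is pooled and carried to generation 2.
At generation 2 (Bhavna, Deepa, Yamini, Girish) there are 4 shares of (1/2)/4 = 1/8 each.
Living: Bhavna, Deepa, and Yamini — each takes 1/8.
Deceased: Girish. That 1/8 share is carried to generation 3.
At generation 3 (Falguni, Chetan) there are 2 shares of (1/8)/2 = 1/16 each.
Living: Falguni and Chetan — each takes 1/16.

Bhavna 1/8; Chetan 1/16; Deepa 1/8; Falguni 1/16; Omkar 1/4; Sarita 1/4; Yamini 1/8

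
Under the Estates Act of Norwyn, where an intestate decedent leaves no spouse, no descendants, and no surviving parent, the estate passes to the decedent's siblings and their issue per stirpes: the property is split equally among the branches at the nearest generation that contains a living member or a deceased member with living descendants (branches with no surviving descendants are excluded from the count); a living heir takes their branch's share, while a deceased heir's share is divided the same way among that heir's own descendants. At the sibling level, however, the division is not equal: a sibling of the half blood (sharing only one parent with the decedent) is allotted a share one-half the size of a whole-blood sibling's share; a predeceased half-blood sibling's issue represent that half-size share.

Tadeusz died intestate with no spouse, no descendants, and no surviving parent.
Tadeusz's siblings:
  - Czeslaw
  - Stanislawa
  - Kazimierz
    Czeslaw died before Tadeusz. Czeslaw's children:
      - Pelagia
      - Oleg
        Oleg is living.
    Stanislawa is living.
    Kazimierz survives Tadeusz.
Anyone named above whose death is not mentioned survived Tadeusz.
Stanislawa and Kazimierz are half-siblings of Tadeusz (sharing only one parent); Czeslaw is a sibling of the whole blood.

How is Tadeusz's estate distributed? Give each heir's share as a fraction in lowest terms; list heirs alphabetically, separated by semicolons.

No spouse, descendants, or parent survives, so the estate passes to Tadeusz's siblings per stirpes.
Half-blood siblings count for one-half the weight of whole-blood siblings at the initial division.
Dividing 1 in proportion to weights (total weight 2): Czeslaw (weight 1) → 1/2; Stanislawa (weight 1/2) → 1/4; Kazimierz (weight 1/2) → 1/4.
Czeslaw predeceased; the 1/2 allotted to Czeslaw's branch passes to Czeslaw's issue by representation.
The 1/2 is divided into 2 equal shares of 1/4 among Pelagia, Oleg.
Pelagia is living and takes 1/4.
Oleg is living and takes 1/4.
Stanislawa is living and takes 1/4.
Kazimierz is living and takes 1/4.

Kazimierz 1/4; Oleg 1/4; Pelagia 1/4; Stanislawa 1/4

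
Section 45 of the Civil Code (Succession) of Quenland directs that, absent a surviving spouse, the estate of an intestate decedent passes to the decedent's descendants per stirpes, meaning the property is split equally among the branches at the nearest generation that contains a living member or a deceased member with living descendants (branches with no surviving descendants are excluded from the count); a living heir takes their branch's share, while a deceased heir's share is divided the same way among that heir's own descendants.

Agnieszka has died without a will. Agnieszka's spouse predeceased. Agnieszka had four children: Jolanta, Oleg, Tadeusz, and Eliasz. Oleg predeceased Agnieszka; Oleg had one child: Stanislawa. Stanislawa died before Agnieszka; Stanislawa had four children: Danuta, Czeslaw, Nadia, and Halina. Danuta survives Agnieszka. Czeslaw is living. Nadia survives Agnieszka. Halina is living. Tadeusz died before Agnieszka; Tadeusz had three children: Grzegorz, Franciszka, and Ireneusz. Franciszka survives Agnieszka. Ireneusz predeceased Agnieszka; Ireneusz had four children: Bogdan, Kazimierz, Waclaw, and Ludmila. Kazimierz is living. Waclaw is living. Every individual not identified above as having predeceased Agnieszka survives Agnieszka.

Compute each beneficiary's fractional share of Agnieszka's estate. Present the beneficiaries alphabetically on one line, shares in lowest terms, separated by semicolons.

Bogdan 1/48; Czeslaw 1/16; Danuta 1/16; Eliasz 1/4; Franciszka 1/12; Grzegorz 1/12; Halina 1/16; Jolanta 1/4; Kazimierz 1/48; Ludmila 1/48; Nadia 1/16; Waclaw 1/48

There is no surviving spouse, so the entire estate passes to Agnieszka's descendants per stirpes.
The estate is divided into 4 equal shares of 1/4 among Jolanta, Oleg, Tadeusz, Eliasz.
Jolanta is living and takes 1/4.
Oleg predeceased; the 1/4 allotted to Oleg's branch passes to Oleg's issue by representation.
Stanislawa's line is the sole branch at this level, so the full 1/4 passes to Stanislawa's issue by representation.
The 1/4 is divided into 4 equal shares of 1/16 among Danuta, Czeslaw, Nadia, Halina.
Danuta is living and takes 1/16.
Czeslaw is living and takes 1/16.
Nadia is living and takes 1/16.
Halina is living and takes 1/16.
Tadeusz predeceased; the 1/4 allotted to Tadeusz's branch passes to Tadeusz's issue by representation.
The 1/4 is divided into 3 equal shares of 1/12 among Grzegorz, Franciszka, Ireneusz.
Grzegorz is living and takes 1/12.
Franciszka is living and takes 1/12.
Ireneusz predeceased; the 1/12 allotted to Ireneusz's branch passes to Ireneusz's issue by representation.
The 1/12 is divided into 4 equal shares of 1/48 among Bogdan, Kazimierz, Waclaw, Ludmila.
Bogdan is living and takes 1/48.
Kazimierz is living and takes 1/48.
Waclaw is living and takes 1/48.
Ludmila is living and takes 1/48.
Eliasz is living and takes 1/4.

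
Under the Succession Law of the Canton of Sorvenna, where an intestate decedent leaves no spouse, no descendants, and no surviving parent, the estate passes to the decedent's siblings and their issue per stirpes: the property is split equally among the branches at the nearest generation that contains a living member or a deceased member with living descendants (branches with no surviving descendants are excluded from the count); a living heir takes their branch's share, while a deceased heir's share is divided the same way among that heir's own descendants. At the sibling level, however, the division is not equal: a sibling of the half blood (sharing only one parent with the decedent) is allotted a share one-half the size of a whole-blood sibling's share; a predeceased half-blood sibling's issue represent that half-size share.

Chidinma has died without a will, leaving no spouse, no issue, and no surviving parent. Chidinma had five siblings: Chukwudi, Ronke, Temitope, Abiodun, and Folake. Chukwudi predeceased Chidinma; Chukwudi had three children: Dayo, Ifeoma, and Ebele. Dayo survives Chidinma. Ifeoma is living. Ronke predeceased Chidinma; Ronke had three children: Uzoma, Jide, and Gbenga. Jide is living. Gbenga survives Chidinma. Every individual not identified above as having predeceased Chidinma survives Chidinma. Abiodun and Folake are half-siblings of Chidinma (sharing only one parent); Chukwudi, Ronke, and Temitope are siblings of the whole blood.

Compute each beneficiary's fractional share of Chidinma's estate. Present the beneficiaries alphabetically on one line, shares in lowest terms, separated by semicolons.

Abiodun 1/8; Dayo 1/12; Ebele 1/12; Folake 1/8; Gbenga 1/12; Ifeoma 1/12; Jide 1/12; Temitope 1/4; Uzoma 1/12

No spouse, descendants, or parent survives, so the estate passes to Chidinma's siblings per stirpes.
Half-blood siblings count for one-half the weight of whole-blood siblings at the initial division.
Dividing 1 in proportion to weights (total weight 4): Chukwudi (weight 1) → 1/4; Ronke (weight 1) → 1/4; Temitope (weight 1) → 1/4; Abiodun (weight 1/2) → 1/8; Folake (weight 1/2) → 1/8.
Chukwudi predeceased; the 1/4 allotted to Chukwudi's branch passes to Chukwudi's issue by representation.
The 1/4 is divided into 3 equal shares of 1/12 among Dayo, Ifeoma, Ebele.
Dayo is living and takes 1/12.
Ifeoma is living and takes 1/12.
Ebele is living and takes 1/12.
Ronke predeceased; the 1/4 allotted to Ronke's branch passes to Ronke's issue by representation.
The 1/4 is divided into 3 equal shares of 1/12 among Uzoma, Jide, Gbenga.
Uzoma is living and takes 1/12.
Jide is living and takes 1/12.
Gbenga is living and takes 1/12.
Temitope is living and takes 1/4.
Abiodun is living and takes 1/8.
Folake is living and takes 1/8.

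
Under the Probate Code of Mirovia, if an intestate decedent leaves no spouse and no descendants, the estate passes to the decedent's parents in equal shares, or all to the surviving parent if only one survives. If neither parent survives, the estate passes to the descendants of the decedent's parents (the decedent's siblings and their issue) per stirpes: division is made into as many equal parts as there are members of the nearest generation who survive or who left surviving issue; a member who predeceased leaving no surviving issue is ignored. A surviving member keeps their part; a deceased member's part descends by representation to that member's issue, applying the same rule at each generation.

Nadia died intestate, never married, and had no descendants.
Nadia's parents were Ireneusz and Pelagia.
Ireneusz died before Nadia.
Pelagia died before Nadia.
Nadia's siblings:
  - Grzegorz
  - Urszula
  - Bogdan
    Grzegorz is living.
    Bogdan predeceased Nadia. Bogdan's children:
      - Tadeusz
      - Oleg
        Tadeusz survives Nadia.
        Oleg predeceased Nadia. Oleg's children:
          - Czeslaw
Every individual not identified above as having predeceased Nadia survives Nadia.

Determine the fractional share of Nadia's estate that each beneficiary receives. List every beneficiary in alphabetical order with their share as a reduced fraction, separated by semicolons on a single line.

Czeslaw 1/6; Grzegorz 1/3; Tadeusz 1/6; Urszula 1/3

Neither parent survives and there are no descendants, so the estate passes to Nadia's siblings and their issue per stirpes.
The estate is divided into 3 equal shares of 1/3 among Grzegorz, Urszula, Bogdan.
Grzegorz is living and takes 1/3.
Urszula is living and takes 1/3.
Bogdan predeceased; the 1/3 allotted to Bogdan's branch passes to Bogdan's issue by representation.
The 1/3 is divided into 2 equal shares of 1/6 among Tadeusz, Oleg.
Tadeusz is living and takes 1/6.
Oleg predeceased; the 1/6 allotted to Oleg's branch passes to Oleg's issue by representation.
Czeslaw is the sole taker at this level and receives the full 1/6.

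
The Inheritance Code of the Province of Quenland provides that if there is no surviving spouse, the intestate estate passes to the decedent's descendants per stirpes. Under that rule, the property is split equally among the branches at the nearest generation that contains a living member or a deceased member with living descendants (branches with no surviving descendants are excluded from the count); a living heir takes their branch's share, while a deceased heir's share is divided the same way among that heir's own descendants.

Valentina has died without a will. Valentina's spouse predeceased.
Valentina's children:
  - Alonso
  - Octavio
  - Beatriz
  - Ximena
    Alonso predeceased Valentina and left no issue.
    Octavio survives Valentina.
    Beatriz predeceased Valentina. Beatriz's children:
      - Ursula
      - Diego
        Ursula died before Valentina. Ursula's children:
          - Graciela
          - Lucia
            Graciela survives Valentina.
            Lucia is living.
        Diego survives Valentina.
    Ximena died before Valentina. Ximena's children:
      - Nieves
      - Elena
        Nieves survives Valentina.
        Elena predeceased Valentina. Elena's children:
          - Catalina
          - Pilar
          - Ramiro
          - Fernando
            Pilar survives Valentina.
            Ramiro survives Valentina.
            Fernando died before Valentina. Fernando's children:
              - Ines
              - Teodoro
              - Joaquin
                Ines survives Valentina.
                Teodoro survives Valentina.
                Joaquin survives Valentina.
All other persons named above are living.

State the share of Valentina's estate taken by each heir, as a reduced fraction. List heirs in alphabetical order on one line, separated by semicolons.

There is no surviving spouse, so the entire estate passes to Valentina's descendants per stirpes.
Alonso left no surviving issue, so that branch lapses and is disregarded.
The estate is divided into 3 equal shares of 1/3 among Octavio, Beatriz, Ximena.
Octavio is living and takes 1/3.
Beatriz predeceased; the 1/3 allotted to Beatriz's branch passes to Beatriz's issue by representation.
The 1/3 is divided into 2 equal shares of 1/6 among Ursula, Diego.
Ursula predeceased; the 1/6 allotted to Ursula's branch passes to Ursula's issue by representation.
The 1/6 is divided into 2 equal shares of 1/12 among Graciela, Lucia.
Graciela is living and takes 1/12.
Lucia is living and takes 1/12.
Diego is living and takes 1/6.
Ximena predeceased; the 1/3 allotted to Ximena's branch passes to Ximena's issue by representation.
The 1/3 is divided into 2 equal shares of 1/6 among Nieves, Elena.
Nieves is living and takes 1/6.
Elena predeceased; the 1/6 allotted to Elena's branch passes to Elena's issue by representation.
The 1/6 is divided into 4 equal shares of 1/24 among Catalina, Pilar, Ramiro, Fernando.
Catalina is living and takes 1/24.
Pilar is living and takes 1/24.
Ramiro is living and takes 1/24.
Fernando predeceased; the 1/24 allotted to Fernando's branch passes to Fernando's issue by representation.
The 1/24 is divided into 3 equal shares of 1/72 among Ines, Teodoro, Joaquin.
Ines is living and takes 1/72.
Teodoro is living and takes 1/72.
Joaquin is living and takes 1/72.

Catalina 1/24; Diego 1/6; Graciela 1/12; Ines 1/72; Joaquin 1/72; Lucia 1/12; Nieves 1/6; Octavio 1/3; Pilar 1/24; Ramiro 1/24; Teodoro 1/72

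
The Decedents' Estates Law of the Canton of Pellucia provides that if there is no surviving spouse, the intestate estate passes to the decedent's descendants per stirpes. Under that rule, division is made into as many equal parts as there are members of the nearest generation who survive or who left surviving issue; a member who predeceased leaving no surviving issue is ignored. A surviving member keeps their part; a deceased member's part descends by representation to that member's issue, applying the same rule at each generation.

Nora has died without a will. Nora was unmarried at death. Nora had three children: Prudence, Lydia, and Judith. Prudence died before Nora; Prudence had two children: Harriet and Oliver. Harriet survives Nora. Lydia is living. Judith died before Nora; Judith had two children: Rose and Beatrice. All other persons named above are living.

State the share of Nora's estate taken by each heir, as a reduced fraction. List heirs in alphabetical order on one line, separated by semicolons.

There is no surviving spouse, so the entire estate passes to Nora's descendants per stirpes.
The estate is divided into 3 equal shares of 1/3 among Prudence, Lydia, Judith.
Prudence predeceased; the 1/3 allotted to Prudence's branch passes to Prudence's issue by representation.
The 1/3 is divided into 2 equal shares of 1/6 among Harriet, Oliver.
Harriet is living and takes 1/6.
Oliver is living and takes 1/6.
Lydia is living and takes 1/3.
Judith predeceased; the 1/3 allotted to Judith's branch passes to Judith's issue by representation.
The 1/3 is divided into 2 equal shares of 1/6 among Rose, Beatrice.
Rose is living and takes 1/6.
Beatrice is living and takes 1/6.

Beatrice 1/6; Harriet 1/6; Lydia 1/3; Oliver 1/6; Rose 1/6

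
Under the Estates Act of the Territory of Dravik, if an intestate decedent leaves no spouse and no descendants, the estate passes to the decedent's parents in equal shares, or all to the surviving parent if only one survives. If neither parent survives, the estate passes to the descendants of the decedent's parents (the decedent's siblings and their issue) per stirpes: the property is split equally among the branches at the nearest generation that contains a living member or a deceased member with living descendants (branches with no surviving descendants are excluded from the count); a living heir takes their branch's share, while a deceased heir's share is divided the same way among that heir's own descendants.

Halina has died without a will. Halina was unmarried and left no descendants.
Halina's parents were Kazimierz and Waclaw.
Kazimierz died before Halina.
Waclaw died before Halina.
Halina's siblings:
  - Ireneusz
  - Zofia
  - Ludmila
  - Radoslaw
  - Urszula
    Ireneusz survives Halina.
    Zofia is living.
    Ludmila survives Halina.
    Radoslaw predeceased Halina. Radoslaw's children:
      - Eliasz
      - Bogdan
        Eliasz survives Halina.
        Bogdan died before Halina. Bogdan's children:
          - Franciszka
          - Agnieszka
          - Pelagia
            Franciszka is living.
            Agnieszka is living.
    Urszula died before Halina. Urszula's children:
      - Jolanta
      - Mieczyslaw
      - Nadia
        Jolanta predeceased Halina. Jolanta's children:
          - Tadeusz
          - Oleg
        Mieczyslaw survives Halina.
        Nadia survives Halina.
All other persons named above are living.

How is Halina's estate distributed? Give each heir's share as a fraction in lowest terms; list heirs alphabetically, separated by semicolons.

Neither parent survives and there are no descendants, so the estate passes to Halina's siblings and their issue per stirpes.
The estate is divided into 5 equal shares of 1/5 among Ireneusz, Zofia, Ludmila, Radoslaw, Urszula.
Ireneusz is living and takes 1/5.
Zofia is living and takes 1/5.
Ludmila is living and takes 1/5.
Radoslaw predeceased; the 1/5 allotted to Radoslaw's branch passes to Radoslaw's issue by representation.
The 1/5 is divided into 2 equal shares of 1/10 among Eliasz, Bogdan.
Eliasz is living and takes 1/10.
Bogdan predeceased; the 1/10 allotted to Bogdan's branch passes to Bogdan's issue by representation.
The 1/10 is divided into 3 equal shares of 1/30 among Franciszka, Agnieszka, Pelagia.
Franciszka is living and takes 1/30.
Agnieszka is living and takes 1/30.
Pelagia is living and takes 1/30.
Urszula predeceased; the 1/5 allotted to Urszula's branch passes to Urszula's issue by representation.
The 1/5 is divided into 3 equal shares of 1/15 among Jolanta, Mieczyslaw, Nadia.
Jolanta predeceased; the 1/15 allotted to Jolanta's branch passes to Jolanta's issue by representation.
The 1/15 is divided into 2 equal shares of 1/30 among Tadeusz, Oleg.
Tadeusz is living and takes 1/30.
Oleg is living and takes 1/30.
Mieczyslaw is living and takes 1/15.
Nadia is living and takes 1/15.

Agnieszka 1/30; Eliasz 1/10; Franciszka 1/30; Ireneusz 1/5; Ludmila 1/5; Mieczyslaw 1/15; Nadia 1/15; Oleg 1/30; Pelagia 1/30; Tadeusz 1/30; Zofia 1/5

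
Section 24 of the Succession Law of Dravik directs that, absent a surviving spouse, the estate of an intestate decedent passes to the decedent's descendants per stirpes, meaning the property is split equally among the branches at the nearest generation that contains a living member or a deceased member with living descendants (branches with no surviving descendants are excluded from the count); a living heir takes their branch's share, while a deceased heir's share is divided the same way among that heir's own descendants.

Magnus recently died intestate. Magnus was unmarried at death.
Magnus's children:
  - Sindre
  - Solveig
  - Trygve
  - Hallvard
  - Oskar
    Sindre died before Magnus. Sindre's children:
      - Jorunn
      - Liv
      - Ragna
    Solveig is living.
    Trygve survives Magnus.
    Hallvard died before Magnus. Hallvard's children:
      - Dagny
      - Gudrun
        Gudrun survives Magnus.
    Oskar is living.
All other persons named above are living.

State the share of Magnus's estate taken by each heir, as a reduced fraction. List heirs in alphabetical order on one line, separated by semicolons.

There is no surviving spouse, so the entire estate passes to Magnus's descendants per stirpes.
The estate is divided into 5 equal shares of 1/5 among Sindre, Solveig, Trygve, Hallvard, Oskar.
Sindre predeceased; the 1/5 allotted to Sindre's branch passes to Sindre's issue by representation.
The 1/5 is divided into 3 equal shares of 1/15 among Jorunn, Liv, Ragna.
Jorunn is living and takes 1/15.
Liv is living and takes 1/15.
Ragna is living and takes 1/15.
Solveig is living and takes 1/5.
Trygve is living and takes 1/5.
Hallvard predeceased; the 1/5 allotted to Hallvard's branch passes to Hallvard's issue by representation.
The 1/5 is divided into 2 equal shares of 1/10 among Dagny, Gudrun.
Dagny is living and takes 1/10.
Gudrun is living and takes 1/10.
Oskar is living and takes 1/5.

Dagny 1/10; Gudrun 1/10; Jorunn 1/15; Liv 1/15; Oskar 1/5; Ragna 1/15; Solveig 1/5; Trygve 1/5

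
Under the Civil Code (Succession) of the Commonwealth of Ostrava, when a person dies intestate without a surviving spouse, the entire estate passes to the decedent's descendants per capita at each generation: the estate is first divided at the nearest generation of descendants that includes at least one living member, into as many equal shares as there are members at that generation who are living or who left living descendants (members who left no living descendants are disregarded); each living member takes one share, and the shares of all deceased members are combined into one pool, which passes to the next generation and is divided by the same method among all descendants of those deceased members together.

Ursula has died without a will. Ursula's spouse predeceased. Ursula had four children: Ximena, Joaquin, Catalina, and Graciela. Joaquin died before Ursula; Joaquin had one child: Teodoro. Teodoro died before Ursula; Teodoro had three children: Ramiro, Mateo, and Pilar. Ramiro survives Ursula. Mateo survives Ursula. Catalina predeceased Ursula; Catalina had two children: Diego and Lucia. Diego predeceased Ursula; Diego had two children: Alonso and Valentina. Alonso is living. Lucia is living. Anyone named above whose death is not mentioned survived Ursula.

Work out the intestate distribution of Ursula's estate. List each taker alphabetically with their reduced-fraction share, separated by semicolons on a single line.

Alonso 1/15; Graciela 1/4; Lucia 1/6; Mateo 1/15; Pilar 1/15; Ramiro 1/15; Valentina 1/15; Ximena 1/4

There is no surviving spouse, so the entire estate passes to Ursula's descendants per capita at each generation.
At generation 1 (Ximena, Joaquin, Catalina, Graciela) there are 4 shares of (1)/4 = 1/4 each.
Living: Ximena and Graciela — each takes 1/4.
Deceased: Joaquin and Catalina. Their combined 1/2 is pooled and carried to generation 2.
At generation 2 (Teodoro, Diego, Lucia) there are 3 shares of (1/2)/3 = 1/6 each.
Living: Lucia — each takes 1/6.
Deceased: Teodoro and Diego. Their combined 1/3 is pooled and carried to generation 3.
At generation 3 (Ramiro, Mateo, Pilar, Alonso, Valentina) there are 5 shares of (1/3)/5 = 1/15 each.
Living: Ramiro, Mateo, Pilar, Alonso, and Valentina — each takes 1/15.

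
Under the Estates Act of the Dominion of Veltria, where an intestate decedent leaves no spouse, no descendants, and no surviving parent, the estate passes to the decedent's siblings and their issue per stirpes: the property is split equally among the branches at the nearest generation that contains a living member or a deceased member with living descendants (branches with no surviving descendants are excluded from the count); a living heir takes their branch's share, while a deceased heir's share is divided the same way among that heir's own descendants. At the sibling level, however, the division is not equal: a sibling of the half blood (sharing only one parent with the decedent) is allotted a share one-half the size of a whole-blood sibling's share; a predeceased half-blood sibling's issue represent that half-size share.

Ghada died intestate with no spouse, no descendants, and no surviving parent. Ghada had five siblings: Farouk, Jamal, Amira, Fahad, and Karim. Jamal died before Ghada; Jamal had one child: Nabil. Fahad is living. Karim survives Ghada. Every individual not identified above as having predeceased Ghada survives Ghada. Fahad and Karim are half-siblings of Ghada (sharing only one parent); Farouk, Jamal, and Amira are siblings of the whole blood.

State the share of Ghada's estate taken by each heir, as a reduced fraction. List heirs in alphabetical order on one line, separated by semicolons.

No spouse, descendants, or parent survives, so the estate passes to Ghada's siblings per stirpes.
Half-blood siblings count for one-half the weight of whole-blood siblings at the initial division.
Dividing 1 in proportion to weights (total weight 4): Farouk (weight 1) → 1/4; Jamal (weight 1) → 1/4; Amira (weight 1) → 1/4; Fahad (weight 1/2) → 1/8; Karim (weight 1/2) → 1/8.
Farouk is living and takes 1/4.
Jamal predeceased; the 1/4 allotted to Jamal's branch passes to Jamal's issue by representation.
Nabil is the sole taker at this level and receives the full 1/4.
Amira is living and takes 1/4.
Fahad is living and takes 1/8.
Karim is living and takes 1/8.

Amira 1/4; Fahad 1/8; Farouk 1/4; Karim 1/8; Nabil 1/4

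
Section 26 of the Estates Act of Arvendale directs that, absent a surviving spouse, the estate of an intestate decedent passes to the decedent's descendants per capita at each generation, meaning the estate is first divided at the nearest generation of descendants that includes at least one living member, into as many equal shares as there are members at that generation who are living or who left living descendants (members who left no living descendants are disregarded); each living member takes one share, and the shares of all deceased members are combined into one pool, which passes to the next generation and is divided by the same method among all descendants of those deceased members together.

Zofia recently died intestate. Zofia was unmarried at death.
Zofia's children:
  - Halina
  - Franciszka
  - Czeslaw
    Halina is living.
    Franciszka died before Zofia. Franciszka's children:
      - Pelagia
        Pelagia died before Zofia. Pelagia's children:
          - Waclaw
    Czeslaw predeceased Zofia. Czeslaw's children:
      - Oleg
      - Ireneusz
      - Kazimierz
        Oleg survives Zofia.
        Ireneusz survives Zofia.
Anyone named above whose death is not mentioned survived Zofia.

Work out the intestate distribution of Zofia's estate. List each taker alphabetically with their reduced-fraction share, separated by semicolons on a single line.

There is no surviving spouse, so the entire estate passes to Zofia's descendants per capita at each generation.
At generation 1 (Halina, Franciszka, Czeslaw) there are 3 shares of (1)/3 = 1/3 each.
Living: Halina — each takes 1/3.
Deceased: Franciszka and Czeslaw. Their combined 2/3 is pooled and carried to generation 2.
At generation 2 (Pelagia, Oleg, Ireneusz, Kazimierz) there are 4 shares of (2/3)/4 = 1/6 each.
Living: Oleg, Ireneusz, and Kazimierz — each takes 1/6.
Deceased: Pelagia. That 1/6 share is carried to generation 3.
At generation 3 (Waclaw) there are 1 shares of (1/6)/1 = 1/6 each.
Living: Waclaw — each takes 1/6.

Halina 1/3; Ireneusz 1/6; Kazimierz 1/6; Oleg 1/6; Waclaw 1/6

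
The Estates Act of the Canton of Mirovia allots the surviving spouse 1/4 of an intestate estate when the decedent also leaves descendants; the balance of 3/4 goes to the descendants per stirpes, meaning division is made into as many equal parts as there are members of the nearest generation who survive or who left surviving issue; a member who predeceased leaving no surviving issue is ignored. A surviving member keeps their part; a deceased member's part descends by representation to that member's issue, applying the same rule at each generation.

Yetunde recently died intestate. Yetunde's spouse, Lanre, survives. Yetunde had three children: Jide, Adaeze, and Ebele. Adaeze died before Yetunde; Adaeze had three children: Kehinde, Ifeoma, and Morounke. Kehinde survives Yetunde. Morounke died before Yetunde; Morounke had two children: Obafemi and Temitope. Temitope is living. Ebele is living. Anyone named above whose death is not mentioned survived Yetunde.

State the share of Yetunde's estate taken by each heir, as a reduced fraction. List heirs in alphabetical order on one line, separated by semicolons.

Ebele 1/4; Ifeoma 1/12; Jide 1/4; Kehinde 1/12; Lanre 1/4; Obafemi 1/24; Temitope 1/24

Lanre, as surviving spouse, takes 1/4.
The remaining 3/4 passes to Yetunde's descendants per stirpes.
The 3/4 is divided into 3 equal shares of 1/4 among Jide, Adaeze, Ebele.
Jide is living and takes 1/4.
Adaeze predeceased; the 1/4 allotted to Adaeze's branch passes to Adaeze's issue by representation.
The 1/4 is divided into 3 equal shares of 1/12 among Kehinde, Ifeoma, Morounke.
Kehinde is living and takes 1/12.
Ifeoma is living and takes 1/12.
Morounke predeceased; the 1/12 allotted to Morounke's branch passes to Morounke's issue by representation.
The 1/12 is divided into 2 equal shares of 1/24 among Obafemi, Temitope.
Obafemi is living and takes 1/24.
Temitope is living and takes 1/24.
Ebele is living and takes 1/4.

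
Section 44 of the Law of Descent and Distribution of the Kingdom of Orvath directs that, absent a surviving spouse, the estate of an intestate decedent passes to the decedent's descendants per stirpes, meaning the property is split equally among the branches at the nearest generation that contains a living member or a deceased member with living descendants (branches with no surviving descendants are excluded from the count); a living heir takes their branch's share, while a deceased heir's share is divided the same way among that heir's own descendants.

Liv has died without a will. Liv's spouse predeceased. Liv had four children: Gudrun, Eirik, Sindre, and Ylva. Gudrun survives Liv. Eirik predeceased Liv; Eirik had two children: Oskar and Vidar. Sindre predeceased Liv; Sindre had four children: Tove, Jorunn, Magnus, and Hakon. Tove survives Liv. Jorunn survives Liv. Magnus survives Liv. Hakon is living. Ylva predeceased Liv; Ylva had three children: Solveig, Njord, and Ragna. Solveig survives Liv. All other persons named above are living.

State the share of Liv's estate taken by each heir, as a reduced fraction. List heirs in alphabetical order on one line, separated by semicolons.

Gudrun 1/4; Hakon 1/16; Jorunn 1/16; Magnus 1/16; Njord 1/12; Oskar 1/8; Ragna 1/12; Solveig 1/12; Tove 1/16; Vidar 1/8

There is no surviving spouse, so the entire estate passes to Liv's descendants per stirpes.
The estate is divided into 4 equal shares of 1/4 among Gudrun, Eirik, Sindre, Ylva.
Gudrun is living and takes 1/4.
Eirik predeceased; the 1/4 allotted to Eirik's branch passes to Eirik's issue by representation.
The 1/4 is divided into 2 equal shares of 1/8 among Oskar, Vidar.
Oskar is living and takes 1/8.
Vidar is living and takes 1/8.
Sindre predeceased; the 1/4 allotted to Sindre's branch passes to Sindre's issue by representation.
The 1/4 is divided into 4 equal shares of 1/16 among Tove, Jorunn, Magnus, Hakon.
Tove is living and takes 1/16.
Jorunn is living and takes 1/16.
Magnus is living and takes 1/16.
Hakon is living and takes 1/16.
Ylva predeceased; the 1/4 allotted to Ylva's branch passes to Ylva's issue by representation.
The 1/4 is divided into 3 equal shares of 1/12 among Solveig, Njord, Ragna.
Solveig is living and takes 1/12.
Njord is living and takes 1/12.
Ragna is living and takes 1/12.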